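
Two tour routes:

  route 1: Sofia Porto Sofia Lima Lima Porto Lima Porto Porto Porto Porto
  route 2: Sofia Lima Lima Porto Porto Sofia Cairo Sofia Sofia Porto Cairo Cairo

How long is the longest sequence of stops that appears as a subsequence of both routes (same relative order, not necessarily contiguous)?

Taking Sofia at route 1[3]=route 2[1]; then Lima at route 1[4]=route 2[2]; then Lima at route 1[5]=route 2[3]; then Porto at route 1[6]=route 2[4]; then Porto at route 1[8]=route 2[5]; then Porto at route 1[9]=route 2[10] gives a common subsequence of length 6, and the DP table's final entry dp[11][12] is also 6, so no common subsequence is longer.

6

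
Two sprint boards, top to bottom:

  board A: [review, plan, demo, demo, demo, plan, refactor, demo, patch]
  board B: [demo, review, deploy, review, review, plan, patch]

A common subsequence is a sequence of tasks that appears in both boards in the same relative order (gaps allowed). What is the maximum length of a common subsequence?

Taking review (board A #1, board B #5), then plan (board A #6, board B #6), then patch (board A #9, board B #7) gives a common subsequence of length 3. Since dp[9][7] = 3, nothing longer is possible.

3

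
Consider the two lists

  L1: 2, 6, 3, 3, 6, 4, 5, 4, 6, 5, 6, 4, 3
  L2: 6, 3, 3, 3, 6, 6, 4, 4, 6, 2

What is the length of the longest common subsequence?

One common subsequence of length 7: 6 [2,1], then 3 [3,3], then 3 [4,4], then 6 [5,6], then 4 [6,7], then 4 [8,8], then 6 [9,9]. dp[13][10] = 7 confirms this is the maximum.

7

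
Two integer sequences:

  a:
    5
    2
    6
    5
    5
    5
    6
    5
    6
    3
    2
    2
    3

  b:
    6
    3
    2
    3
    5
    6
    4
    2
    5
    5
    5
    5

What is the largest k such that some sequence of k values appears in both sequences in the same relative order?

Match 5 at a[1]=b[5], 2 at a[2]=b[8], 5 at a[4]=b[9], 5 at a[5]=b[10], 5 at a[6]=b[11], 5 at a[8]=b[12] — 6 values in the same relative order in both. Since dp[13][12] = 6, nothing longer is possible.

6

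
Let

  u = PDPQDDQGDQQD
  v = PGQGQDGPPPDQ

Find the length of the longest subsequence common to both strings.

6

Let dp[i][j] be the LCS length of the first i characters of u and the first j characters of v. dp[i][j] = dp[i-1][j-1]+1 when the i-th and j-th characters match, else max(dp[i-1][j], dp[i][j-1]).
    ·  P  G  Q  G  Q  D  G  P  P  P  D  Q
 ·  0  0  0  0  0  0  0  0  0  0  0  0  0
 P  0  1  1  1  1  1  1  1  1  1  1  1  1
 D  0  1  1  1  1  1  2  2  2  2  2  2  2
 P  0  1  1  1  1  1  2  2  3  3  3  3  3
 Q  0  1  1  2  2  2  2  2  3  3  3  3  4
 D  0  1  1  2  2  2  3  3  3  3  3  4  4
 D  0  1  1  2  2  2  3  3  3  3  3  4  4
 Q  0  1  1  2  2  3  3  3  3  3  3  4  5
 G  0  1  2  2  3  3  3  4  4  4  4  4  5
 D  0  1  2  2  3  3  4  4  4  4  4  5  5
 Q  0  1  2  3  3  4  4  4  4  4  4  5  6
 Q  0  1  2  3  3  4  4  4  4  4  4  5  6
 D  0  1  2  3  3  4  5  5  5  5  5  5  6
dp[12][12] = 6. One LCS (by backtracking along matches): PQDGDQ.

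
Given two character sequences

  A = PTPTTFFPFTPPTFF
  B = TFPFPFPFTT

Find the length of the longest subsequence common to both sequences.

One common subsequence of length 8: T at A[2]=B[1]; then P at A[3]=B[3]; then F at A[6]=B[4]; then F at A[7]=B[6]; then P at A[8]=B[7]; then F at A[9]=B[8]; then T at A[10]=B[9]; then T at A[13]=B[10], and the DP table's final entry dp[15][10] is also 8, so no common subsequence is longer.

8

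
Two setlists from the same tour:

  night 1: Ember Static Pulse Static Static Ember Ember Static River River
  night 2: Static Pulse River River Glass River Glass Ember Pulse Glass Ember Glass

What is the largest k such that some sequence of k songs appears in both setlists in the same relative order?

Taking Static (night 1 #2, night 2 #1); then Pulse (night 1 #3, night 2 #2); then Ember (night 1 #6, night 2 #8); then Ember (night 1 #7, night 2 #11) gives a common subsequence of length 4. Since dp[10][12] = 4, nothing longer is possible.

4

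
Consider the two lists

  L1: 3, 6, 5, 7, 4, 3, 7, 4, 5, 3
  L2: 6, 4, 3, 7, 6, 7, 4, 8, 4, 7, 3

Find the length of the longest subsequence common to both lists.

Let dp[i][j] be the LCS length of the first i values of L1 and the first j values of L2. dp[i][j] = dp[i-1][j-1]+1 when the i-th and j-th values match, else max(dp[i-1][j], dp[i][j-1]).
    ·  6  4  3  7  6  7  4  8  4  7  3
 ·  0  0  0  0  0  0  0  0  0  0  0  0
 3  0  0  0  1  1  1  1  1  1  1  1  1
 6  0  1  1  1  1  2  2  2  2  2  2  2
 5  0  1  1  1  1  2  2  2  2  2  2  2
 7  0  1  1  1  2  2  3  3  3  3  3  3
 4  0  1  2  2  2  2  3  4  4  4  4  4
 3  0  1  2  3  3  3  3  4  4  4  4  5
 7  0  1  2  3  4  4  4  4  4  4  5  5
 4  0  1  2  3  4  4  4  5  5  5  5  5
 5  0  1  2  3  4  4  4  5  5  5  5  5
 3  0  1  2  3  4  4  4  5  5  5  5  6
dp[10][11] = 6. One LCS (by backtracking along matches): 3, 6, 7, 4, 7, 3.

6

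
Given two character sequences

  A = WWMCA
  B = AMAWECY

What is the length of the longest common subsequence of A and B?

Let dp[i][j] be the LCS length of the first i characters of A and the first j characters of B. dp[i][j] = dp[i-1][j-1]+1 when the i-th and j-th characters match, else max(dp[i-1][j], dp[i][j-1]).
    ·  A  M  A  W  E  C  Y
 ·  0  0  0  0  0  0  0  0
 W  0  0  0  0  1  1  1  1
 W  0  0  0  0  1  1  1  1
 M  0  0  1  1  1  1  1  1
 C  0  0  1  1  1  1  2  2
 A  0  1  1  2  2  2  2  2
dp[5][7] = 2. One LCS (by backtracking along matches): WC.

2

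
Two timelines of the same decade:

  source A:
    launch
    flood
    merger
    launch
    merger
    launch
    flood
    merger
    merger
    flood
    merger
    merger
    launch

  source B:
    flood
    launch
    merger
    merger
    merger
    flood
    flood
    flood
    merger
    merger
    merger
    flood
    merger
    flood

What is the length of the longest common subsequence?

8

Taking launch at source A[1]=source B[2]; then merger at source A[3]=source B[4]; then merger at source A[5]=source B[5]; then flood at source A[7]=source B[8]; then merger at source A[8]=source B[10]; then merger at source A[9]=source B[11]; then flood at source A[10]=source B[12]; then merger at source A[11]=source B[13] gives a common subsequence of length 8. The LCS DP gives dp[13][14] = 8, so this is optimal.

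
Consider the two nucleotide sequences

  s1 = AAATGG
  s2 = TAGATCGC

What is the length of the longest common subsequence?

Let dp[i][j] be the LCS length of the first i bases of s1 and the first j bases of s2. dp[i][j] = dp[i-1][j-1]+1 when the i-th and j-th bases match, else max(dp[i-1][j], dp[i][j-1]).
    ·  T  A  G  A  T  C  G  C
 ·  0  0  0  0  0  0  0  0  0
 A  0  0  1  1  1  1  1  1  1
 A  0  0  1  1  2  2  2  2  2
 A  0  0  1  1  2  2  2  2  2
 T  0  1  1  1  2  3  3  3  3
 G  0  1  1  2  2  3  3  4  4
 G  0  1  1  2  2  3  3  4  4
dp[6][8] = 4. One LCS (by backtracking along matches): AATG.

4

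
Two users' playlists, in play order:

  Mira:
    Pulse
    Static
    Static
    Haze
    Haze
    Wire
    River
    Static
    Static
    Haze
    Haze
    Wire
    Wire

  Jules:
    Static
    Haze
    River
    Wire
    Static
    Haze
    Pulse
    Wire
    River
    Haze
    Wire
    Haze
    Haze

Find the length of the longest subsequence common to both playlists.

7

Match Static (Mira #2, Jules #1) → Static (Mira #3, Jules #5) → Haze (Mira #4, Jules #6) → Haze (Mira #5, Jules #10) → Wire (Mira #6, Jules #11) → Haze (Mira #10, Jules #12) → Haze (Mira #11, Jules #13) — 7 songs in the same relative order in both. The LCS DP gives dp[13][13] = 7, so this is optimal.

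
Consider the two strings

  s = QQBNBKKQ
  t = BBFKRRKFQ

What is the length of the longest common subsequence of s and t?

5

Let dp[i][j] be the LCS length of the first i characters of s and the first j characters of t. dp[i][j] = dp[i-1][j-1]+1 when the i-th and j-th characters match, else max(dp[i-1][j], dp[i][j-1]).
    ·  B  B  F  K  R  R  K  F  Q
 ·  0  0  0  0  0  0  0  0  0  0
 Q  0  0  0  0  0  0  0  0  0  1
 Q  0  0  0  0  0  0  0  0  0  1
 B  0  1  1  1  1  1  1  1  1  1
 N  0  1  1  1  1  1  1  1  1  1
 B  0  1  2  2  2  2  2  2  2  2
 K  0  1  2  2  3  3  3  3  3  3
 K  0  1  2  2  3  3  3  4  4  4
 Q  0  1  2  2  3  3  3  4  4  5
dp[8][9] = 5. One LCS (by backtracking along matches): BBKKQ.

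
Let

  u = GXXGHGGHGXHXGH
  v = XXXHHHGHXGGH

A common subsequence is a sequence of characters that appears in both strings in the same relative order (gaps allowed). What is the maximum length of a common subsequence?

Match X (u #2, v #2); then X (u #3, v #3); then H (u #5, v #5); then H (u #8, v #6); then G (u #9, v #7); then H (u #11, v #8); then X (u #12, v #9); then G (u #13, v #11); then H (u #14, v #12) — 9 characters in the same relative order in both. The LCS DP gives dp[14][12] = 9, so this is optimal.

9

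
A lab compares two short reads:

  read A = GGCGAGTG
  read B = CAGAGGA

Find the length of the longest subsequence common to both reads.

Taking C [3,1], then G [4,3], then A [5,4], then G [6,5], then G [8,6] gives a common subsequence of length 5. The LCS DP gives dp[8][7] = 5, so this is optimal.

5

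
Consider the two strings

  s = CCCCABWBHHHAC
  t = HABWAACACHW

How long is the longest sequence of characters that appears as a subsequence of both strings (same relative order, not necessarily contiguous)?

Pick A [5,2], B [6,3], W [7,4], A [12,8], C [13,9]; all 5 characters appear in both, in order. dp[13][11] = 5 confirms this is the maximum.

5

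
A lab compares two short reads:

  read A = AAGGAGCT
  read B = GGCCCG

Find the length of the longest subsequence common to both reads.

Let dp[i][j] be the LCS length of the first i bases of read A and the first j bases of read B. dp[i][j] = dp[i-1][j-1]+1 when the i-th and j-th bases match, else max(dp[i-1][j], dp[i][j-1]).
    ·  G  G  C  C  C  G
 ·  0  0  0  0  0  0  0
 A  0  0  0  0  0  0  0
 A  0  0  0  0  0  0  0
 G  0  1  1  1  1  1  1
 G  0  1  2  2  2  2  2
 A  0  1  2  2  2  2  2
 G  0  1  2  2  2  2  3
 C  0  1  2  3  3  3  3
 T  0  1  2  3  3  3  3
dp[8][6] = 3. One LCS (by backtracking along matches): GGG.

3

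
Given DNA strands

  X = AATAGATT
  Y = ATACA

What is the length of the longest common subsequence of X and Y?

4

Pick A at X[2]=Y[1]; then T at X[3]=Y[2]; then A at X[4]=Y[3]; then A at X[6]=Y[5]; all 4 bases appear in both, in order. The LCS DP gives dp[8][5] = 4, so this is optimal.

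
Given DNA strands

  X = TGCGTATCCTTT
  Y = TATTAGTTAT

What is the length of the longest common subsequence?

6

One common subsequence of length 6: T (X #1, Y #3), then T (X #5, Y #4), then A (X #6, Y #5), then T (X #7, Y #7), then T (X #10, Y #8), then T (X #12, Y #10). Since dp[12][10] = 6, nothing longer is possible.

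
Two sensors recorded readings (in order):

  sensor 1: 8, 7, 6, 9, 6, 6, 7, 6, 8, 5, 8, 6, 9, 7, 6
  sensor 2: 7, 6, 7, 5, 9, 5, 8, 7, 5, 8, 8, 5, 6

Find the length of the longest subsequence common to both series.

7

Pick 7 [2,1] → 6 [3,2] → 9 [4,5] → 7 [7,8] → 8 [9,11] → 5 [10,12] → 6 [15,13]; all 7 values appear in both, in order. The LCS DP gives dp[15][13] = 7, so this is optimal.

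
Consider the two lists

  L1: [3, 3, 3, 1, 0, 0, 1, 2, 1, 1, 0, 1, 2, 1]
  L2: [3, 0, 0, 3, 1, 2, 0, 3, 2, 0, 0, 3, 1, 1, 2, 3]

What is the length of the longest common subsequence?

Pick 3 at L1[1]=L2[1], then 3 at L1[2]=L2[4], then 3 at L1[3]=L2[8], then 0 at L1[5]=L2[10], then 0 at L1[6]=L2[11], then 1 at L1[10]=L2[13], then 1 at L1[12]=L2[14], then 2 at L1[13]=L2[15]; all 8 values appear in both, in order. The LCS DP gives dp[14][16] = 8, so this is optimal.

8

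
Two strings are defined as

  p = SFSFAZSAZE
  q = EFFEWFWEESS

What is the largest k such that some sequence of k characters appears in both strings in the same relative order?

3

Pick F [2,6], then S [3,10], then S [7,11]; all 3 characters appear in both, in order. dp[10][11] = 3 confirms this is the maximum.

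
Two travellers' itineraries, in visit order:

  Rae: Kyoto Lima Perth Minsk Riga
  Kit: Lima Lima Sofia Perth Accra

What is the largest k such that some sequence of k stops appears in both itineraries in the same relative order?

One common subsequence of length 2: Lima (Rae #2, Kit #2), then Perth (Rae #3, Kit #4). dp[5][5] = 2 confirms this is the maximum.

2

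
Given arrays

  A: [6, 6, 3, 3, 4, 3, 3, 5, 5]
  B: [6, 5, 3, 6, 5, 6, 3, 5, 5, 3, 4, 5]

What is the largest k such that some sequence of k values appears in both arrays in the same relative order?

One common subsequence of length 6: 6 at A[1]=B[4], 6 at A[2]=B[6], 3 at A[3]=B[7], 3 at A[4]=B[10], 4 at A[5]=B[11], 5 at A[9]=B[12], and the DP table's final entry dp[9][12] is also 6, so no common subsequence is longer.

6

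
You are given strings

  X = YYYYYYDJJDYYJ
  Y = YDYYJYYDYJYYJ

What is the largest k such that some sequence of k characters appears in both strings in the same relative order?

Pick Y at X[1]=Y[1]; then Y at X[2]=Y[3]; then Y at X[3]=Y[4]; then Y at X[4]=Y[6]; then Y at X[5]=Y[7]; then Y at X[6]=Y[9]; then J at X[9]=Y[10]; then Y at X[11]=Y[11]; then Y at X[12]=Y[12]; then J at X[13]=Y[13]; all 10 characters appear in both, in order. dp[13][13] = 10 confirms this is the maximum.

10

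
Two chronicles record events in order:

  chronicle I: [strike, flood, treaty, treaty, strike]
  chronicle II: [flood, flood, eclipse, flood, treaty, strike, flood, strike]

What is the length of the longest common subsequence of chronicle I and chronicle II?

One common subsequence of length 3: strike (chronicle I #1, chronicle II #6), then flood (chronicle I #2, chronicle II #7), then strike (chronicle I #5, chronicle II #8). Since dp[5][8] = 3, nothing longer is possible.

3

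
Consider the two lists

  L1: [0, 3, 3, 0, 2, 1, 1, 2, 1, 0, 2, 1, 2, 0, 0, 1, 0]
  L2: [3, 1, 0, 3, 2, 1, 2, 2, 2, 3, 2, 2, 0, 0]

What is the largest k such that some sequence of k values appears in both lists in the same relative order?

9

One common subsequence of length 9: 0 [1,3], 3 [3,4], 2 [5,5], 1 [6,6], 2 [8,9], 2 [11,11], 2 [13,12], 0 [15,13], 0 [17,14]. dp[17][14] = 9 confirms this is the maximum.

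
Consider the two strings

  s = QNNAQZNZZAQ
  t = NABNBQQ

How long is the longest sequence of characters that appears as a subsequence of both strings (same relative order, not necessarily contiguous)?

Let dp[i][j] be the LCS length of the first i characters of s and the first j characters of t. dp[i][j] = dp[i-1][j-1]+1 when the i-th and j-th characters match, else max(dp[i-1][j], dp[i][j-1]).
    ·  N  A  B  N  B  Q  Q
 ·  0  0  0  0  0  0  0  0
 Q  0  0  0  0  0  0  1  1
 N  0  1  1  1  1  1  1  1
 N  0  1  1  1  2  2  2  2
 A  0  1  2  2  2  2  2  2
 Q  0  1  2  2  2  2  3  3
 Z  0  1  2  2  2  2  3  3
 N  0  1  2  2  3  3  3  3
 Z  0  1  2  2  3  3  3  3
 Z  0  1  2  2  3  3  3  3
 A  0  1  2  2  3  3  3  3
 Q  0  1  2  2  3  3  4  4
dp[11][7] = 4. One LCS (by backtracking along matches): NNQQ.

4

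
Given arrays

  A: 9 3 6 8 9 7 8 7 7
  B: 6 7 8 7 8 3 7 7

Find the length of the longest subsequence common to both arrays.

One common subsequence of length 6: 6 [3,1]; then 8 [4,3]; then 7 [6,4]; then 8 [7,5]; then 7 [8,7]; then 7 [9,8]. The LCS DP gives dp[9][8] = 6, so this is optimal.

6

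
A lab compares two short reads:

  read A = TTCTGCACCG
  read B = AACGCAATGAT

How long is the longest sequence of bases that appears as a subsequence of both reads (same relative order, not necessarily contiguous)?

One common subsequence of length 5: C (read A #3, read B #3) → G (read A #5, read B #4) → C (read A #6, read B #5) → A (read A #7, read B #7) → G (read A #10, read B #9). The LCS DP gives dp[10][11] = 5, so this is optimal.

5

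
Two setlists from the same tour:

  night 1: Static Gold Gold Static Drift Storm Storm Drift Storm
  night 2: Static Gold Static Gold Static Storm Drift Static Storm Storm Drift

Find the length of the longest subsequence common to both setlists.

8

One common subsequence of length 8: Static at night 1[1]=night 2[1], then Gold at night 1[2]=night 2[2], then Gold at night 1[3]=night 2[4], then Static at night 1[4]=night 2[5], then Drift at night 1[5]=night 2[7], then Storm at night 1[6]=night 2[9], then Storm at night 1[7]=night 2[10], then Drift at night 1[8]=night 2[11]. dp[9][11] = 8 confirms this is the maximum.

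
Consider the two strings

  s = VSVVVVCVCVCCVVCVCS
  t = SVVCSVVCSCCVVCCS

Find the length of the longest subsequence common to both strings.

13

One common subsequence of length 13: S (s #2, t #1), V (s #3, t #2), V (s #4, t #3), V (s #5, t #6), V (s #6, t #7), C (s #7, t #8), C (s #11, t #10), C (s #12, t #11), V (s #13, t #12), V (s #14, t #13), C (s #15, t #14), C (s #17, t #15), S (s #18, t #16). dp[18][16] = 13 confirms this is the maximum.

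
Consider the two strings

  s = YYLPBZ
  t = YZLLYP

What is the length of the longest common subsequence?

Let dp[i][j] be the LCS length of the first i characters of s and the first j characters of t. dp[i][j] = dp[i-1][j-1]+1 when the i-th and j-th characters match, else max(dp[i-1][j], dp[i][j-1]).
    ·  Y  Z  L  L  Y  P
 ·  0  0  0  0  0  0  0
 Y  0  1  1  1  1  1  1
 Y  0  1  1  1  1  2  2
 L  0  1  1  2  2  2  2
 P  0  1  1  2  2  2  3
 B  0  1  1  2  2  2  3
 Z  0  1  2  2  2  2  3
dp[6][6] = 3. One LCS (by backtracking along matches): YYP.

3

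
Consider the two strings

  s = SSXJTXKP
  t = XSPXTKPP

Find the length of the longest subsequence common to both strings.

5

Let dp[i][j] be the LCS length of the first i characters of s and the first j characters of t. dp[i][j] = dp[i-1][j-1]+1 when the i-th and j-th characters match, else max(dp[i-1][j], dp[i][j-1]).
    ·  X  S  P  X  T  K  P  P
 ·  0  0  0  0  0  0  0  0  0
 S  0  0  1  1  1  1  1  1  1
 S  0  0  1  1  1  1  1  1  1
 X  0  1  1  1  2  2  2  2  2
 J  0  1  1  1  2  2  2  2  2
 T  0  1  1  1  2  3  3  3  3
 X  0  1  1  1  2  3  3  3  3
 K  0  1  1  1  2  3  4  4  4
 P  0  1  1  2  2  3  4  5  5
dp[8][8] = 5. One LCS (by backtracking along matches): SXTKP.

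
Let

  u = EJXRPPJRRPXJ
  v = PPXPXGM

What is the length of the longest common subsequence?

Let dp[i][j] be the LCS length of the first i characters of u and the first j characters of v. dp[i][j] = dp[i-1][j-1]+1 when the i-th and j-th characters match, else max(dp[i-1][j], dp[i][j-1]).
    ·  P  P  X  P  X  G  M
 ·  0  0  0  0  0  0  0  0
 E  0  0  0  0  0  0  0  0
 J  0  0  0  0  0  0  0  0
 X  0  0  0  1  1  1  1  1
 R  0  0  0  1  1  1  1  1
 P  0  1  1  1  2  2  2  2
 P  0  1  2  2  2  2  2  2
 J  0  1  2  2  2  2  2  2
 R  0  1  2  2  2  2  2  2
 R  0  1  2  2  2  2  2  2
 P  0  1  2  2  3  3  3  3
 X  0  1  2  3  3  4  4  4
 J  0  1  2  3  3  4  4  4
dp[12][7] = 4. One LCS (by backtracking along matches): PPPX.

4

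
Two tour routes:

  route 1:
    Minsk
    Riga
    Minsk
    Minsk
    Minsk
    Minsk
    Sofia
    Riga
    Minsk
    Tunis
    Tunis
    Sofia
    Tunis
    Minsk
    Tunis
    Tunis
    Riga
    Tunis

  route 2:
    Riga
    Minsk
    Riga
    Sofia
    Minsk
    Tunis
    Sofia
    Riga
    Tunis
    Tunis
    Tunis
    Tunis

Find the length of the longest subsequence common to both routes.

10

Pick Minsk [1,2], then Riga [2,3], then Sofia [7,4], then Minsk [9,5], then Tunis [11,6], then Sofia [12,7], then Tunis [13,9], then Tunis [15,10], then Tunis [16,11], then Tunis [18,12]; all 10 stops appear in both, in order. The LCS DP gives dp[18][12] = 10, so this is optimal.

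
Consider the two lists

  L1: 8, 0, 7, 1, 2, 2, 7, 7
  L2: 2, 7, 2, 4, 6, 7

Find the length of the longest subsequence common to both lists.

Let dp[i][j] be the LCS length of the first i values of L1 and the first j values of L2. dp[i][j] = dp[i-1][j-1]+1 when the i-th and j-th values match, else max(dp[i-1][j], dp[i][j-1]).
    ·  2  7  2  4  6  7
 ·  0  0  0  0  0  0  0
 8  0  0  0  0  0  0  0
 0  0  0  0  0  0  0  0
 7  0  0  1  1  1  1  1
 1  0  0  1  1  1  1  1
 2  0  1  1  2  2  2  2
 2  0  1  1  2  2  2  2
 7  0  1  2  2  2  2  3
 7  0  1  2  2  2  2  3
dp[8][6] = 3. One LCS (by backtracking along matches): 7, 2, 7.

3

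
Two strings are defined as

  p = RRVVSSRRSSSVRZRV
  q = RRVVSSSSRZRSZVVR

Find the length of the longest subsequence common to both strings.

Pick R at p[1]=q[1], then R at p[2]=q[2], then V at p[3]=q[3], then V at p[4]=q[4], then S at p[6]=q[5], then S at p[9]=q[6], then S at p[10]=q[7], then S at p[11]=q[8], then R at p[13]=q[9], then Z at p[14]=q[10], then R at p[15]=q[11], then V at p[16]=q[15]; all 12 characters appear in both, in order. The LCS DP gives dp[16][16] = 12, so this is optimal.

12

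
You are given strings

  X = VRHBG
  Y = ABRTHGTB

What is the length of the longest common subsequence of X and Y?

3

Match R at X[2]=Y[3], then H at X[3]=Y[5], then B at X[4]=Y[8] — 3 characters in the same relative order in both, and the DP table's final entry dp[5][8] is also 3, so no common subsequence is longer.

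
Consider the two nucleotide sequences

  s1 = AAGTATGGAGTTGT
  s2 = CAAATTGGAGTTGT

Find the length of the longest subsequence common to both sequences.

12

One common subsequence of length 12: A [1,3], A [2,4], T [4,5], T [6,6], G [7,7], G [8,8], A [9,9], G [10,10], T [11,11], T [12,12], G [13,13], T [14,14]. dp[14][14] = 12 confirms this is the maximum.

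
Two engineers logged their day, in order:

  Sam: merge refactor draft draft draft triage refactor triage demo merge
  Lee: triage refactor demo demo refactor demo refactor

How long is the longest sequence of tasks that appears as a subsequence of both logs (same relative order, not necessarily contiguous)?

3

Taking refactor at Sam[2]=Lee[2] → refactor at Sam[7]=Lee[5] → demo at Sam[9]=Lee[6] gives a common subsequence of length 3. dp[10][7] = 3 confirms this is the maximum.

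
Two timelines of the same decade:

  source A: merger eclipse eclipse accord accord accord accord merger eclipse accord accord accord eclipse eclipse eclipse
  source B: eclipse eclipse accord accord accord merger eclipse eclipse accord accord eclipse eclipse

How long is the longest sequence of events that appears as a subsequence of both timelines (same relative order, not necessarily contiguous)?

One common subsequence of length 11: eclipse (source A #2, source B #1); then eclipse (source A #3, source B #2); then accord (source A #5, source B #3); then accord (source A #6, source B #4); then accord (source A #7, source B #5); then merger (source A #8, source B #6); then eclipse (source A #9, source B #8); then accord (source A #11, source B #9); then accord (source A #12, source B #10); then eclipse (source A #14, source B #11); then eclipse (source A #15, source B #12), and the DP table's final entry dp[15][12] is also 11, so no common subsequence is longer.

11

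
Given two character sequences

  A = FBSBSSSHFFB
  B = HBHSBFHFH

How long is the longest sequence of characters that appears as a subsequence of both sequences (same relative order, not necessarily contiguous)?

Pick B at A[2]=B[2], S at A[3]=B[4], B at A[4]=B[5], H at A[8]=B[7], F at A[9]=B[8]; all 5 characters appear in both, in order. Since dp[11][9] = 5, nothing longer is possible.

5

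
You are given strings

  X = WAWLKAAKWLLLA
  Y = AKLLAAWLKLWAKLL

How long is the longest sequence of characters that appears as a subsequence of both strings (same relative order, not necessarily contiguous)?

8

Taking A at X[2]=Y[6]; then W at X[3]=Y[7]; then L at X[4]=Y[8]; then K at X[5]=Y[9]; then A at X[7]=Y[12]; then K at X[8]=Y[13]; then L at X[11]=Y[14]; then L at X[12]=Y[15] gives a common subsequence of length 8. dp[13][15] = 8 confirms this is the maximum.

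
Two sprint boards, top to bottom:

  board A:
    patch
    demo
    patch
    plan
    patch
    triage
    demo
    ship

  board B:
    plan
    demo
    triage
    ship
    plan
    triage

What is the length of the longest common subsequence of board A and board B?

Taking demo [2,2], plan [4,5], triage [6,6] gives a common subsequence of length 3. Since dp[8][6] = 3, nothing longer is possible.

3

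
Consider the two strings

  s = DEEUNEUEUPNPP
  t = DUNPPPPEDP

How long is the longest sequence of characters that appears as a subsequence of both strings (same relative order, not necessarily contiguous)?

6

Pick D at s[1]=t[1], U at s[4]=t[2], N at s[5]=t[3], P at s[10]=t[6], P at s[12]=t[7], P at s[13]=t[10]; all 6 characters appear in both, in order. dp[13][10] = 6 confirms this is the maximum.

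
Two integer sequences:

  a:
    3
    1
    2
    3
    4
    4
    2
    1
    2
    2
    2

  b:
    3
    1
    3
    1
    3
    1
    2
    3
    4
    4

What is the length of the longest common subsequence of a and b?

6

Let dp[i][j] be the LCS length of the first i values of a and the first j values of b. dp[i][j] = dp[i-1][j-1]+1 when the i-th and j-th values match, else max(dp[i-1][j], dp[i][j-1]).
    ·  3  1  3  1  3  1  2  3  4  4
 ·  0  0  0  0  0  0  0  0  0  0  0
 3  0  1  1  1  1  1  1  1  1  1  1
 1  0  1  2  2  2  2  2  2  2  2  2
 2  0  1  2  2  2  2  2  3  3  3  3
 3  0  1  2  3  3  3  3  3  4  4  4
 4  0  1  2  3  3  3  3  3  4  5  5
 4  0  1  2  3  3  3  3  3  4  5  6
 2  0  1  2  3  3  3  3  4  4  5  6
 1  0  1  2  3  4  4  4  4  4  5  6
 2  0  1  2  3  4  4  4  5  5  5  6
 2  0  1  2  3  4  4  4  5  5  5  6
 2  0  1  2  3  4  4  4  5  5  5  6
dp[11][10] = 6. One LCS (by backtracking along matches): 3, 1, 2, 3, 4, 4.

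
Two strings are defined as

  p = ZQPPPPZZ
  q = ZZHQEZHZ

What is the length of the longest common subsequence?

Let dp[i][j] be the LCS length of the first i characters of p and the first j characters of q. dp[i][j] = dp[i-1][j-1]+1 when the i-th and j-th characters match, else max(dp[i-1][j], dp[i][j-1]).
    ·  Z  Z  H  Q  E  Z  H  Z
 ·  0  0  0  0  0  0  0  0  0
 Z  0  1  1  1  1  1  1  1  1
 Q  0  1  1  1  2  2  2  2  2
 P  0  1  1  1  2  2  2  2  2
 P  0  1  1  1  2  2  2  2  2
 P  0  1  1  1  2  2  2  2  2
 P  0  1  1  1  2  2  2  2  2
 Z  0  1  2  2  2  2  3  3  3
 Z  0  1  2  2  2  2  3  3  4
dp[8][8] = 4. One LCS (by backtracking along matches): ZQZZ.

4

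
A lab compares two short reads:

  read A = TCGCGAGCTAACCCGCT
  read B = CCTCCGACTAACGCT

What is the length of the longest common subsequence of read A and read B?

13

Match T [1,3] → C [2,4] → C [4,5] → G [5,6] → A [6,7] → C [8,8] → T [9,9] → A [10,10] → A [11,11] → C [14,12] → G [15,13] → C [16,14] → T [17,15] — 13 bases in the same relative order in both. The LCS DP gives dp[17][15] = 13, so this is optimal.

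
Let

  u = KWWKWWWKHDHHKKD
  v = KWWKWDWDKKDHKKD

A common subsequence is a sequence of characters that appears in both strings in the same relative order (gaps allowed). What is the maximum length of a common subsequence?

12

Pick K at u[1]=v[1], W at u[2]=v[2], W at u[3]=v[3], K at u[4]=v[4], W at u[5]=v[5], W at u[6]=v[7], K at u[8]=v[10], D at u[10]=v[11], H at u[12]=v[12], K at u[13]=v[13], K at u[14]=v[14], D at u[15]=v[15]; all 12 characters appear in both, in order. Since dp[15][15] = 12, nothing longer is possible.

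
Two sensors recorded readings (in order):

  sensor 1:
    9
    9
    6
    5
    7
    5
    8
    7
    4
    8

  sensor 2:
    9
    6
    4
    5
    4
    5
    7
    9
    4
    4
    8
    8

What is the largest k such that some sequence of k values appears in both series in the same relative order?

7

Let dp[i][j] be the LCS length of the first i values of sensor 1 and the first j values of sensor 2. dp[i][j] = dp[i-1][j-1]+1 when the i-th and j-th values match, else max(dp[i-1][j], dp[i][j-1]).
    ·  9  6  4  5  4  5  7  9  4  4  8  8
 ·  0  0  0  0  0  0  0  0  0  0  0  0  0
 9  0  1  1  1  1  1  1  1  1  1  1  1  1
 9  0  1  1  1  1  1  1  1  2  2  2  2  2
 6  0  1  2  2  2  2  2  2  2  2  2  2  2
 5  0  1  2  2  3  3  3  3  3  3  3  3  3
 7  0  1  2  2  3  3  3  4  4  4  4  4  4
 5  0  1  2  2  3  3  4  4  4  4  4  4  4
 8  0  1  2  2  3  3  4  4  4  4  4  5  5
 7  0  1  2  2  3  3  4  5  5  5  5  5  5
 4  0  1  2  3  3  4  4  5  5  6  6  6  6
 8  0  1  2  3  3  4  4  5  5  6  6  7  7
dp[10][12] = 7. One LCS (by backtracking along matches): 9, 6, 5, 5, 7, 4, 8.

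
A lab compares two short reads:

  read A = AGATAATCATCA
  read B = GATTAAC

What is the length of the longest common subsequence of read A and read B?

6

Let dp[i][j] be the LCS length of the first i bases of read A and the first j bases of read B. dp[i][j] = dp[i-1][j-1]+1 when the i-th and j-th bases match, else max(dp[i-1][j], dp[i][j-1]).
    ·  G  A  T  T  A  A  C
 ·  0  0  0  0  0  0  0  0
 A  0  0  1  1  1  1  1  1
 G  0  1  1  1  1  1  1  1
 A  0  1  2  2  2  2  2  2
 T  0  1  2  3  3  3  3  3
 A  0  1  2  3  3  4  4  4
 A  0  1  2  3  3  4  5  5
 T  0  1  2  3  4  4  5  5
 C  0  1  2  3  4  4  5  6
 A  0  1  2  3  4  5  5  6
 T  0  1  2  3  4  5  5  6
 C  0  1  2  3  4  5  5  6
 A  0  1  2  3  4  5  6  6
dp[12][7] = 6. One LCS (by backtracking along matches): GATAAC.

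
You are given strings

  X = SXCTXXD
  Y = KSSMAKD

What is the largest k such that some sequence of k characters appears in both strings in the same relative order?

2

Match S at X[1]=Y[3], then D at X[7]=Y[7] — 2 characters in the same relative order in both. The LCS DP gives dp[7][7] = 2, so this is optimal.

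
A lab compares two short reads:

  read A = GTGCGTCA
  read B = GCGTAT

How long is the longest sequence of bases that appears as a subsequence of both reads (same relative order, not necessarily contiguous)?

5

Let dp[i][j] be the LCS length of the first i bases of read A and the first j bases of read B. dp[i][j] = dp[i-1][j-1]+1 when the i-th and j-th bases match, else max(dp[i-1][j], dp[i][j-1]).
    ·  G  C  G  T  A  T
 ·  0  0  0  0  0  0  0
 G  0  1  1  1  1  1  1
 T  0  1  1  1  2  2  2
 G  0  1  1  2  2  2  2
 C  0  1  2  2  2  2  2
 G  0  1  2  3  3  3  3
 T  0  1  2  3  4  4  4
 C  0  1  2  3  4  4  4
 A  0  1  2  3  4  5  5
dp[8][6] = 5. One LCS (by backtracking along matches): GCGTA.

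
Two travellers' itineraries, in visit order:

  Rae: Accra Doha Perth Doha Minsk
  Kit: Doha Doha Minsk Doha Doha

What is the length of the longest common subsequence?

3

One common subsequence of length 3: Doha (Rae #2, Kit #1), Doha (Rae #4, Kit #2), Minsk (Rae #5, Kit #3). Since dp[5][5] = 3, nothing longer is possible.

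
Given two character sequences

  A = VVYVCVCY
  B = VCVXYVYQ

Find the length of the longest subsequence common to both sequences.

5

One common subsequence of length 5: V at A[1]=B[1], V at A[2]=B[3], Y at A[3]=B[5], V at A[6]=B[6], Y at A[8]=B[7]. Since dp[8][8] = 5, nothing longer is possible.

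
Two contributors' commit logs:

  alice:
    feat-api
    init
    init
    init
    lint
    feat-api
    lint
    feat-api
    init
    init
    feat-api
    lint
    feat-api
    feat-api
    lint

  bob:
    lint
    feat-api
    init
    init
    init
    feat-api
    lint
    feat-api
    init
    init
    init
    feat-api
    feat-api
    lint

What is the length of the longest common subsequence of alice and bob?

12

Match feat-api at alice[1]=bob[2], then init at alice[2]=bob[3], then init at alice[3]=bob[4], then init at alice[4]=bob[5], then feat-api at alice[6]=bob[6], then lint at alice[7]=bob[7], then feat-api at alice[8]=bob[8], then init at alice[9]=bob[10], then init at alice[10]=bob[11], then feat-api at alice[13]=bob[12], then feat-api at alice[14]=bob[13], then lint at alice[15]=bob[14] — 12 commits in the same relative order in both. The LCS DP gives dp[15][14] = 12, so this is optimal.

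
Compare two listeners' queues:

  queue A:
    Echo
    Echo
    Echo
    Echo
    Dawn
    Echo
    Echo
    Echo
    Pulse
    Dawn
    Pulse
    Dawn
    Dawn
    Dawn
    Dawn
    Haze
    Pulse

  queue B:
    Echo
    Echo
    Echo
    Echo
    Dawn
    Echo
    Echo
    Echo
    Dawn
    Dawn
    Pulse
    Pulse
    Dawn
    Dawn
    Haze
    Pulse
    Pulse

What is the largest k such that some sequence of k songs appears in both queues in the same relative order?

Taking Echo at queue A[1]=queue B[1] → Echo at queue A[2]=queue B[2] → Echo at queue A[3]=queue B[3] → Echo at queue A[4]=queue B[4] → Dawn at queue A[5]=queue B[5] → Echo at queue A[6]=queue B[6] → Echo at queue A[7]=queue B[7] → Echo at queue A[8]=queue B[8] → Pulse at queue A[9]=queue B[11] → Pulse at queue A[11]=queue B[12] → Dawn at queue A[14]=queue B[13] → Dawn at queue A[15]=queue B[14] → Haze at queue A[16]=queue B[15] → Pulse at queue A[17]=queue B[17] gives a common subsequence of length 14. dp[17][17] = 14 confirms this is the maximum.

14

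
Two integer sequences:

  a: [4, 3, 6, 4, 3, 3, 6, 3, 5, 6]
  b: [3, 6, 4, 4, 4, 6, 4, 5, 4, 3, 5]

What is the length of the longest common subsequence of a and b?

Match 3 at a[2]=b[1] → 6 at a[3]=b[2] → 4 at a[4]=b[5] → 6 at a[7]=b[6] → 3 at a[8]=b[10] → 5 at a[9]=b[11] — 6 values in the same relative order in both. dp[10][11] = 6 confirms this is the maximum.

6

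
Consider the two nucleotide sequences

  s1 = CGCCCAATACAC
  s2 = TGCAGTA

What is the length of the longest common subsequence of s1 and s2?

5

Match G (s1 #2, s2 #2), C (s1 #5, s2 #3), A (s1 #6, s2 #4), T (s1 #8, s2 #6), A (s1 #11, s2 #7) — 5 bases in the same relative order in both. dp[12][7] = 5 confirms this is the maximum.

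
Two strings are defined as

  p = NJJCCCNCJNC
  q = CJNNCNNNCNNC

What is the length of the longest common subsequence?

Let dp[i][j] be the LCS length of the first i characters of p and the first j characters of q. dp[i][j] = dp[i-1][j-1]+1 when the i-th and j-th characters match, else max(dp[i-1][j], dp[i][j-1]).
    ·  C  J  N  N  C  N  N  N  C  N  N  C
 ·  0  0  0  0  0  0  0  0  0  0  0  0  0
 N  0  0  0  1  1  1  1  1  1  1  1  1  1
 J  0  0  1  1  1  1  1  1  1  1  1  1  1
 J  0  0  1  1  1  1  1  1  1  1  1  1  1
 C  0  1  1  1  1  2  2  2  2  2  2  2  2
 C  0  1  1  1  1  2  2  2  2  3  3  3  3
 C  0  1  1  1  1  2  2  2  2  3  3  3  4
 N  0  1  1  2  2  2  3  3  3  3  4  4  4
 C  0  1  1  2  2  3  3  3  3  4  4  4  5
 J  0  1  2  2  2  3  3  3  3  4  4  4  5
 N  0  1  2  3  3  3  4  4  4  4  5  5  5
 C  0  1  2  3  3  4  4  4  4  5  5  5  6
dp[11][12] = 6. One LCS (by backtracking along matches): NCCNNC.

6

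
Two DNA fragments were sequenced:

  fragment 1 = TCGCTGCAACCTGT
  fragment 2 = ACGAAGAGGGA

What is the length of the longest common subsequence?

5

One common subsequence of length 5: C at fragment 1[2]=fragment 2[2]; then G at fragment 1[3]=fragment 2[3]; then G at fragment 1[6]=fragment 2[6]; then A at fragment 1[8]=fragment 2[7]; then A at fragment 1[9]=fragment 2[11]. The LCS DP gives dp[14][11] = 5, so this is optimal.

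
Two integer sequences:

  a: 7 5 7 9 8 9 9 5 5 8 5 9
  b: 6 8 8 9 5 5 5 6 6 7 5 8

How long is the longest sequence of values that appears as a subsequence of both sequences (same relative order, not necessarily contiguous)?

Let dp[i][j] be the LCS length of the first i values of a and the first j values of b. dp[i][j] = dp[i-1][j-1]+1 when the i-th and j-th values match, else max(dp[i-1][j], dp[i][j-1]).
    ·  6  8  8  9  5  5  5  6  6  7  5  8
 ·  0  0  0  0  0  0  0  0  0  0  0  0  0
 7  0  0  0  0  0  0  0  0  0  0  1  1  1
 5  0  0  0  0  0  1  1  1  1  1  1  2  2
 7  0  0  0  0  0  1  1  1  1  1  2  2  2
 9  0  0  0  0  1  1  1  1  1  1  2  2  2
 8  0  0  1  1  1  1  1  1  1  1  2  2  3
 9  0  0  1  1  2  2  2  2  2  2  2  2  3
 9  0  0  1  1  2  2  2  2  2  2  2  2  3
 5  0  0  1  1  2  3  3  3  3  3  3  3  3
 5  0  0  1  1  2  3  4  4  4  4  4  4  4
 8  0  0  1  2  2  3  4  4  4  4  4  4  5
 5  0  0  1  2  2  3  4  5  5  5  5  5  5
 9  0  0  1  2  3  3  4  5  5  5  5  5  5
dp[12][12] = 5. One LCS (by backtracking along matches): 8, 9, 5, 5, 8.

5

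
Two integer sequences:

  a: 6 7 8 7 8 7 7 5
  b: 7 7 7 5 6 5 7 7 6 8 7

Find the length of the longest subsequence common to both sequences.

Taking 6 [1,5] → 7 [2,7] → 7 [4,8] → 8 [5,10] → 7 [7,11] gives a common subsequence of length 5. The LCS DP gives dp[8][11] = 5, so this is optimal.

5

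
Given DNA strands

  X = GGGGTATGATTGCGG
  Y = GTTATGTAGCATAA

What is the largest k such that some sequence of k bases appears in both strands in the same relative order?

8

Taking G [1,1]; then T [5,3]; then A [6,4]; then T [7,5]; then G [8,6]; then A [9,8]; then G [12,9]; then C [13,10] gives a common subsequence of length 8. Since dp[15][14] = 8, nothing longer is possible.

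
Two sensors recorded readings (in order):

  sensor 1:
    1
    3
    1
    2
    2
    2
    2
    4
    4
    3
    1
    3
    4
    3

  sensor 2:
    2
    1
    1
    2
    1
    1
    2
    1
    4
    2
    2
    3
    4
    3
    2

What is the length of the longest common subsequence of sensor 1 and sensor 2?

9

Match 1 at sensor 1[1]=sensor 2[2]; then 1 at sensor 1[3]=sensor 2[3]; then 2 at sensor 1[4]=sensor 2[4]; then 2 at sensor 1[5]=sensor 2[7]; then 2 at sensor 1[6]=sensor 2[10]; then 2 at sensor 1[7]=sensor 2[11]; then 3 at sensor 1[12]=sensor 2[12]; then 4 at sensor 1[13]=sensor 2[13]; then 3 at sensor 1[14]=sensor 2[14] — 9 values in the same relative order in both. The LCS DP gives dp[14][15] = 9, so this is optimal.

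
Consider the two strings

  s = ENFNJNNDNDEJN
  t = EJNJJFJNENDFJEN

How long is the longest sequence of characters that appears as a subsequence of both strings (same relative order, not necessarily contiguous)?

9

Pick E [1,1]; then N [2,3]; then F [3,6]; then J [5,7]; then N [6,8]; then N [7,10]; then D [8,11]; then E [11,14]; then N [13,15]; all 9 characters appear in both, in order. dp[13][15] = 9 confirms this is the maximum.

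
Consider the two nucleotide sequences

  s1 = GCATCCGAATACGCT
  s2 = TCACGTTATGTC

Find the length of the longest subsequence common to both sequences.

8

Taking C (s1 #2, s2 #2), then A (s1 #3, s2 #3), then C (s1 #6, s2 #4), then G (s1 #7, s2 #5), then A (s1 #9, s2 #8), then T (s1 #10, s2 #9), then G (s1 #13, s2 #10), then C (s1 #14, s2 #12) gives a common subsequence of length 8. dp[15][12] = 8 confirms this is the maximum.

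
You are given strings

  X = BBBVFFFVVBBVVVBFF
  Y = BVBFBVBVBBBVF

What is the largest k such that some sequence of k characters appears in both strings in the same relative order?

Match B [1,1]; then B [2,3]; then B [3,5]; then V [4,6]; then V [8,8]; then B [10,10]; then B [11,11]; then V [14,12]; then F [17,13] — 9 characters in the same relative order in both. dp[17][13] = 9 confirms this is the maximum.

9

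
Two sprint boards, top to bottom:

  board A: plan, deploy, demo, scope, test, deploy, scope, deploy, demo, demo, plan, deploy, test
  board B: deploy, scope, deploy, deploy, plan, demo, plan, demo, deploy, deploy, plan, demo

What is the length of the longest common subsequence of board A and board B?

Taking deploy (board A #2, board B #1), then scope (board A #4, board B #2), then deploy (board A #6, board B #3), then deploy (board A #8, board B #4), then demo (board A #9, board B #6), then demo (board A #10, board B #8), then plan (board A #11, board B #11) gives a common subsequence of length 7. The LCS DP gives dp[13][12] = 7, so this is optimal.

7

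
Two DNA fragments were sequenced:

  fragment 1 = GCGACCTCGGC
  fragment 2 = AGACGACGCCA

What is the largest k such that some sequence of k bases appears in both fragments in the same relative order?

7

Pick G [1,2], C [2,4], G [3,5], A [4,6], C [5,7], C [6,9], C [8,10]; all 7 bases appear in both, in order. The LCS DP gives dp[11][11] = 7, so this is optimal.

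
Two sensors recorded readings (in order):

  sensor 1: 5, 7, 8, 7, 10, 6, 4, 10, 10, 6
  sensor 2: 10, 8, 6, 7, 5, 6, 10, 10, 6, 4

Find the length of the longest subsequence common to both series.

Let dp[i][j] be the LCS length of the first i values of sensor 1 and the first j values of sensor 2. dp[i][j] = dp[i-1][j-1]+1 when the i-th and j-th values match, else max(dp[i-1][j], dp[i][j-1]).
    · 10  8  6  7  5  6 10 10  6  4
 ·  0  0  0  0  0  0  0  0  0  0  0
 5  0  0  0  0  0  1  1  1  1  1  1
 7  0  0  0  0  1  1  1  1  1  1  1
 8  0  0  1  1  1  1  1  1  1  1  1
 7  0  0  1  1  2  2  2  2  2  2  2
10  0  1  1  1  2  2  2  3  3  3  3
 6  0  1  1  2  2  2  3  3  3  4  4
 4  0  1  1  2  2  2  3  3  3  4  5
10  0  1  1  2  2  2  3  4  4  4  5
10  0  1  1  2  2  2  3  4  5  5  5
 6  0  1  1  2  2  2  3  4  5  6  6
dp[10][10] = 6. One LCS (by backtracking along matches): 8, 7, 6, 10, 10, 6.

6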